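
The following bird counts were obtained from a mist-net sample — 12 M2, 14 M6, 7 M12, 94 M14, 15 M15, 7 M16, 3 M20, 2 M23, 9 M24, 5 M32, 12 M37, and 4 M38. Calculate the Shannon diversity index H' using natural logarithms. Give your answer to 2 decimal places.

1.79

Total N = 12+14+7+94+15+7+3+2+9+5+12+4 = 184, so the proportions are 0.0652, 0.0761, 0.038, 0.5109, 0.0815, 0.038, 0.0163, 0.0109, 0.0489, 0.0272, 0.0652, 0.0217 (working shown to 4 dp, full precision carried).
Each pᵢ ln pᵢ term: 0.0652×(-2.7300)=-0.1780, 0.0761×(-2.5759)=-0.1960, 0.038×(-3.2690)=-0.1244, 0.5109×(-0.6716)=-0.3431, 0.0815×(-2.5069)=-0.2044, 0.038×(-3.2690)=-0.1244, 0.0163×(-4.1163)=-0.0671, 0.0109×(-4.5218)=-0.0491, 0.0489×(-3.0177)=-0.1476, 0.0272×(-3.6055)=-0.0980, 0.0652×(-2.7300)=-0.1780, 0.0217×(-3.8286)=-0.0832.
Sum = -1.7934, so H' = 1.79.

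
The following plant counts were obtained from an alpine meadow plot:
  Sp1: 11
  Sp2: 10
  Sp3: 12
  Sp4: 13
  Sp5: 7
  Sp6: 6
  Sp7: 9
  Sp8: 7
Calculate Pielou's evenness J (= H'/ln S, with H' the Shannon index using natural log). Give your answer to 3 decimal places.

0.984

Total N = 11+10+12+13+7+6+9+7 = 75, so the proportions are 0.14667, 0.13333, 0.16, 0.17333, 0.09333, 0.08, 0.12, 0.09333 (working shown to 5 dp, full precision carried).
H' = −Σ pᵢ ln pᵢ = −((-0.28154) + (-0.26865) + (-0.29321) + (-0.30377) + (-0.22135) + (-0.20206) + (-0.25443) + (-0.22135)) = 2.04636.
With S = 8 species, ln S = 2.07944, so J = 2.04636/2.07944 = 0.98409, i.e. 0.984 to 3 decimal places.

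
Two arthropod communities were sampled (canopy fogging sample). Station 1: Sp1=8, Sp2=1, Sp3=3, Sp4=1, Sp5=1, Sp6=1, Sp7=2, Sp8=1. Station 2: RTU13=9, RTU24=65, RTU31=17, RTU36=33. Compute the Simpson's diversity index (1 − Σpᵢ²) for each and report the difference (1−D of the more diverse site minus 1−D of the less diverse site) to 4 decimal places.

0.1166

Station 1: N=18, proportions 0.444444, 0.055556, 0.166667, 0.055556, 0.055556, 0.055556, 0.111111, 0.055556, giving 1−D = 0.746914 (working shown to 6 dp, full precision carried).
Station 2: N=124, proportions 0.072581, 0.524194, 0.137097, 0.266129, giving 1−D = 0.630333.
Difference = |0.746914 − 0.630333| = 0.116581, i.e. 0.1166 to 4 decimal places.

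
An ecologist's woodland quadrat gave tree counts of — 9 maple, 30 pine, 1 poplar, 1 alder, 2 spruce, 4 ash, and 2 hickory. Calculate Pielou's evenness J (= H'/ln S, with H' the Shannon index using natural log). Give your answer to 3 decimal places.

0.635

Total N = 9+30+1+1+2+4+2 = 49, so the proportions are 0.18367, 0.61224, 0.02041, 0.02041, 0.04082, 0.08163, 0.04082 (working shown to 5 dp, full precision carried).
H' = −Σ pᵢ ln pᵢ = −((-0.31125) + (-0.30038) + (-0.07942) + (-0.07942) + (-0.13056) + (-0.20453) + (-0.13056)) = 1.23613.
With S = 7 species, ln S = 1.94591, so J = 1.23613/1.94591 = 0.63525, i.e. 0.635 to 3 decimal places.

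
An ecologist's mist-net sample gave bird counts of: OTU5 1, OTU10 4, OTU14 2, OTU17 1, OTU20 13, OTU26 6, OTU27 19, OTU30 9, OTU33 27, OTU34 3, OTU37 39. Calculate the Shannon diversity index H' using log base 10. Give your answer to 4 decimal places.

Total N = 1+4+2+1+13+6+19+9+27+3+39 = 124, so the proportions are 0.008065, 0.032258, 0.016129, 0.008065, 0.104839, 0.048387, 0.153226, 0.072581, 0.217742, 0.024194, 0.314516 (working shown to 6 dp, full precision carried).
Each pᵢ log₁₀ pᵢ term: 0.008065×(-2.093422)=-0.016882, 0.032258×(-1.491362)=-0.048108, 0.016129×(-1.792392)=-0.028910, 0.008065×(-2.093422)=-0.016882, 0.104839×(-0.979478)=-0.102687, 0.048387×(-1.315270)=-0.063642, 0.153226×(-0.814668)=-0.124828, 0.072581×(-1.139179)=-0.082682, 0.217742×(-0.662058)=-0.144158, 0.024194×(-1.616300)=-0.039104, 0.314516×(-0.502357)=-0.157999.
Sum = -0.825884, so H' = 0.8259.

0.8259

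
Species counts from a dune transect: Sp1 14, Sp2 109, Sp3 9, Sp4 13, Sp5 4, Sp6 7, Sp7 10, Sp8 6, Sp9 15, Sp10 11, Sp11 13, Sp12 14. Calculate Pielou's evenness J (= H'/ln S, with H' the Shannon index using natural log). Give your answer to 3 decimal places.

Total N = 14+109+9+13+4+7+10+6+15+11+13+14 = 225, so the proportions are 0.06222, 0.48444, 0.04, 0.05778, 0.01778, 0.03111, 0.04444, 0.02667, 0.06667, 0.04889, 0.05778, 0.06222 (working shown to 5 dp, full precision carried).
H' = −Σ pᵢ ln pᵢ = −((-0.17279) + (-0.35110) + (-0.12876) + (-0.16473) + (-0.07164) + (-0.10796) + (-0.13838) + (-0.09665) + (-0.18054) + (-0.14756) + (-0.16473) + (-0.17279)) = 1.89763.
With S = 12 species, ln S = 2.48491, so J = 1.89763/2.48491 = 0.76366, i.e. 0.764 to 3 decimal places.

0.764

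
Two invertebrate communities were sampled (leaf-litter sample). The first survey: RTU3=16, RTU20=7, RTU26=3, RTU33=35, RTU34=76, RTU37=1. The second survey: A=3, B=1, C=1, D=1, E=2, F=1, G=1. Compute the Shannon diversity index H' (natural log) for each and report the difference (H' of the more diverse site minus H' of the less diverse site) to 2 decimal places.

The first survey: N=138, proportions 0.115942, 0.050725, 0.021739, 0.253623, 0.550725, 0.007246, giving H' = 1.196445 (working shown to 6 dp, full precision carried).
The second survey: N=10, proportions 0.3, 0.1, 0.1, 0.1, 0.2, 0.1, 0.1, giving H' = 1.834372.
Difference = |1.196445 − 1.834372| = 0.637927, i.e. 0.64 to 2 decimal places.

0.64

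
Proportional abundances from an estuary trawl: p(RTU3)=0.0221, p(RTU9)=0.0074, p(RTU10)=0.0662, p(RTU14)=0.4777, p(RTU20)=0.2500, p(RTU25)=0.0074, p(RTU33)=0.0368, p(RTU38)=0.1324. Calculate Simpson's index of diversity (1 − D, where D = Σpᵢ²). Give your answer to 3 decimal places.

0.685

D = 0.0221² + 0.0074² + 0.0662² + 0.4777² + 0.25² + 0.0074² + 0.0368² + 0.1324² = 0.00049 + 0.00005 + 0.00438 + 0.22820 + 0.06250 + 0.00005 + 0.00135 + 0.01753 = 0.31456 (working shown to 5 dp, full precision carried).
So 1 − D = 0.68544, i.e. 0.685 to 3 decimal places.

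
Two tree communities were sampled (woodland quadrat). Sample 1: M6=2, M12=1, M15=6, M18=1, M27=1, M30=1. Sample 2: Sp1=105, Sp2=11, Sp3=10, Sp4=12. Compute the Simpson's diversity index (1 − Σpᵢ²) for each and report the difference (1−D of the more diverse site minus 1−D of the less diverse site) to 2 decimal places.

0.29

Sample 1: N=12, proportions 0.1667, 0.0833, 0.5, 0.0833, 0.0833, 0.0833, giving 1−D = 0.6944 (working shown to 4 dp, full precision carried).
Sample 2: N=138, proportions 0.7609, 0.0797, 0.0725, 0.087, giving 1−D = 0.4019.
Difference = |0.6944 − 0.4019| = 0.2925, i.e. 0.29 to 2 decimal places.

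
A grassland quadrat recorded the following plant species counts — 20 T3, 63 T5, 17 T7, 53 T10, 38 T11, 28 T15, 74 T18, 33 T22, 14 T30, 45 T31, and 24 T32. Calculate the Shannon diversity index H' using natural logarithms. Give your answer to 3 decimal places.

2.274

Total N = 20+63+17+53+38+28+74+33+14+45+24 = 409, so the proportions are 0.0489, 0.15403, 0.04156, 0.12958, 0.09291, 0.06846, 0.18093, 0.08068, 0.03423, 0.11002, 0.05868 (working shown to 5 dp, full precision carried).
Each pᵢ ln pᵢ term: 0.0489×(-3.01798)=-0.14758, 0.15403×(-1.87058)=-0.28813, 0.04156×(-3.18050)=-0.13220, 0.12958×(-2.04342)=-0.26480, 0.09291×(-2.37613)=-0.22077, 0.06846×(-2.68151)=-0.18358, 0.18093×(-1.70965)=-0.30933, 0.08068×(-2.51721)=-0.20310, 0.03423×(-3.37466)=-0.11551, 0.11002×(-2.20705)=-0.24283, 0.05868×(-2.83566)=-0.16640.
Sum = -2.27421, so H' = 2.274.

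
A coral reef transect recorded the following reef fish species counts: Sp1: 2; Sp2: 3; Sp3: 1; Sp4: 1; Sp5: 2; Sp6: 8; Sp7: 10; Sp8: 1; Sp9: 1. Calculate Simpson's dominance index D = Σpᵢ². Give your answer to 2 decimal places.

0.22

Total N = 2+3+1+1+2+8+10+1+1 = 29, so the proportions are 0.069, 0.1034, 0.0345, 0.0345, 0.069, 0.2759, 0.3448, 0.0345, 0.0345 (working shown to 4 dp, full precision carried).
D = 0.069² + 0.1034² + 0.0345² + 0.0345² + 0.069² + 0.2759² + 0.3448² + 0.0345² + 0.0345² = 0.0048 + 0.0107 + 0.0012 + 0.0012 + 0.0048 + 0.0761 + 0.1189 + 0.0012 + 0.0012 = 0.2200.
To 2 decimal places, D = 0.22.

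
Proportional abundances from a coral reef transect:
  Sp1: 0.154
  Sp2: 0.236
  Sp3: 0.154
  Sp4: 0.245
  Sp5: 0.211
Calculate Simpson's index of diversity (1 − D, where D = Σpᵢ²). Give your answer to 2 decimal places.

D = 0.154² + 0.236² + 0.154² + 0.245² + 0.211² = 0.0237 + 0.0557 + 0.0237 + 0.0600 + 0.0445 = 0.2077 (working shown to 4 dp, full precision carried).
So 1 − D = 0.7923, i.e. 0.79 to 2 decimal places.

0.79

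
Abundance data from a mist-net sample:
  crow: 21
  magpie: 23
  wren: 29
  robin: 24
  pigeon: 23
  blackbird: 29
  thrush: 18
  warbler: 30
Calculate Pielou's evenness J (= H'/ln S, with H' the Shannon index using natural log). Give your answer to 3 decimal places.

Total N = 21+23+29+24+23+29+18+30 = 197, so the proportions are 0.1066, 0.11675, 0.14721, 0.12183, 0.11675, 0.14721, 0.09137, 0.15228 (working shown to 5 dp, full precision carried).
H' = −Σ pᵢ ln pᵢ = −((-0.23864) + (-0.25075) + (-0.28204) + (-0.25646) + (-0.25075) + (-0.28204) + (-0.21863) + (-0.28660)) = 2.06591.
With S = 8 species, ln S = 2.07944, so J = 2.06591/2.07944 = 0.99349, i.e. 0.993 to 3 decimal places.

0.993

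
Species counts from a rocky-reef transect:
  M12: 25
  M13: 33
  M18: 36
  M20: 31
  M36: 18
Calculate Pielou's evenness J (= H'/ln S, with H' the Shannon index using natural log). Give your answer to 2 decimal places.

Total N = 25+33+36+31+18 = 143, so the proportions are 0.1748, 0.2308, 0.2517, 0.2168, 0.1259 (working shown to 4 dp, full precision carried).
H' = −Σ pᵢ ln pᵢ = −((-0.3049) + (-0.3384) + (-0.3472) + (-0.3314) + (-0.2609)) = 1.5828.
With S = 5 species, ln S = 1.6094, so J = 1.5828/1.6094 = 0.9835, i.e. 0.98 to 2 decimal places.

0.98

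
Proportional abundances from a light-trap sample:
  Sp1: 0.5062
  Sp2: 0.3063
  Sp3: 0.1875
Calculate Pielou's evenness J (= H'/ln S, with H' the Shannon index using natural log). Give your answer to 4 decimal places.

H' = −Σ pᵢ ln pᵢ = −((-0.344633) + (-0.362411) + (-0.313871)) = 1.020915 (working shown to 6 dp, full precision carried).
With S = 3 species, ln S = 1.098612, so J = 1.020915/1.098612 = 0.929276, i.e. 0.9293 to 4 decimal places.

0.9293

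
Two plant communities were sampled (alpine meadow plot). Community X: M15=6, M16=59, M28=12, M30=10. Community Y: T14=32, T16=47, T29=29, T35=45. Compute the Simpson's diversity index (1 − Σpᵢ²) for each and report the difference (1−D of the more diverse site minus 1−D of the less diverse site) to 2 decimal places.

0.24

Community X: N=87, proportions 0.069, 0.6782, 0.1379, 0.1149, giving 1−D = 0.5031 (working shown to 4 dp, full precision carried).
Community Y: N=153, proportions 0.2092, 0.3072, 0.1895, 0.2941, giving 1−D = 0.7395.
Difference = |0.5031 − 0.7395| = 0.2364, i.e. 0.24 to 2 decimal places.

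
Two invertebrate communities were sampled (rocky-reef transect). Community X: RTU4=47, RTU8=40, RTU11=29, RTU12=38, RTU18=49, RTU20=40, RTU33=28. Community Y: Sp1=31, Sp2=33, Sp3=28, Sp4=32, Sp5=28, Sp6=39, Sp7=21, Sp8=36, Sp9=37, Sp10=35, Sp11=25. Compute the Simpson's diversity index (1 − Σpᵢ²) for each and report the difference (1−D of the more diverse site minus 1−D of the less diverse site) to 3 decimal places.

0.055

Community X: N=271, proportions 0.1734317, 0.1476015, 0.1070111, 0.1402214, 0.1808118, 0.1476015, 0.103321, giving 1−D = 0.8518675 (working shown to 7 dp, full precision carried).
Community Y: N=345, proportions 0.0898551, 0.0956522, 0.0811594, 0.0927536, 0.0811594, 0.1130435, 0.0608696, 0.1043478, 0.1072464, 0.1014493, 0.0724638, giving 1−D = 0.9065827.
Difference = |0.8518675 − 0.9065827| = 0.0547152, i.e. 0.055 to 3 decimal places.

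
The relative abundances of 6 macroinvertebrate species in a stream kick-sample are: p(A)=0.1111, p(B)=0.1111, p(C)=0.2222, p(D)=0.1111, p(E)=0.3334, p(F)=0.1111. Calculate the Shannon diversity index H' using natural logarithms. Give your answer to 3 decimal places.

1.677

Each pᵢ ln pᵢ term (working shown to 5 dp, full precision carried): 0.1111×(-2.19732)=-0.24412, 0.1111×(-2.19732)=-0.24412, 0.2222×(-1.50418)=-0.33423, 0.1111×(-2.19732)=-0.24412, 0.3334×(-1.09841)=-0.36621, 0.1111×(-2.19732)=-0.24412.
Sum = -1.67693, so H' = 1.677.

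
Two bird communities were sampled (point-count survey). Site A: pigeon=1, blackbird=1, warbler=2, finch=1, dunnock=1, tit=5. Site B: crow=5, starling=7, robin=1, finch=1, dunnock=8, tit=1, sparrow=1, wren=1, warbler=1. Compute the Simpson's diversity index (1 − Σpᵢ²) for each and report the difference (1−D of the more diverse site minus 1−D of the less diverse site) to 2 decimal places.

Site A: N=11, proportions 0.0909, 0.0909, 0.1818, 0.0909, 0.0909, 0.4545, giving 1−D = 0.7273 (working shown to 4 dp, full precision carried).
Site B: N=26, proportions 0.1923, 0.2692, 0.0385, 0.0385, 0.3077, 0.0385, 0.0385, 0.0385, 0.0385, giving 1−D = 0.7870.
Difference = |0.7273 − 0.7870| = 0.0597, i.e. 0.06 to 2 decimal places.

0.06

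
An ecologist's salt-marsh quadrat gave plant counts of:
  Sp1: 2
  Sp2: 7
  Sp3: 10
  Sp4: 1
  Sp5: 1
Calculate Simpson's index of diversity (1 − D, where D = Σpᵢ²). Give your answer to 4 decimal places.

0.6485

Total N = 2+7+10+1+1 = 21, so the proportions are 0.095238, 0.333333, 0.47619, 0.047619, 0.047619 (working shown to 6 dp, full precision carried).
D = 0.095238² + 0.333333² + 0.47619² + 0.047619² + 0.047619² = 0.009070 + 0.111111 + 0.226757 + 0.002268 + 0.002268 = 0.351474.
So 1 − D = 0.648526, i.e. 0.6485 to 4 decimal places.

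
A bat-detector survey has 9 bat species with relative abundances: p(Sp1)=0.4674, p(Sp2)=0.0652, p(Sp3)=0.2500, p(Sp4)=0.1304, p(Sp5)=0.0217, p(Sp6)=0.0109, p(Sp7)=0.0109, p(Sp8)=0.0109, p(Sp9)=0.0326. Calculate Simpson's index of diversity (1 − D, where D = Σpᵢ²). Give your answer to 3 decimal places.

D = 0.4674² + 0.0652² + 0.25² + 0.1304² + 0.0217² + 0.0109² + 0.0109² + 0.0109² + 0.0326² = 0.21846 + 0.00425 + 0.06250 + 0.01700 + 0.00047 + 0.00012 + 0.00012 + 0.00012 + 0.00106 = 0.30411 (working shown to 5 dp, full precision carried).
So 1 − D = 0.69589, i.e. 0.696 to 3 decimal places.

0.696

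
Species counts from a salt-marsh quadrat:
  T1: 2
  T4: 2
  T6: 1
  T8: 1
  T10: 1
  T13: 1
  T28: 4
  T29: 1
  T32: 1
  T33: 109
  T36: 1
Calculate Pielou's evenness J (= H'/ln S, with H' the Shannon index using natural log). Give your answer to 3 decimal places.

0.262

Total N = 2+2+1+1+1+1+4+1+1+109+1 = 124, so the proportions are 0.01613, 0.01613, 0.00806, 0.00806, 0.00806, 0.00806, 0.03226, 0.00806, 0.00806, 0.87903, 0.00806 (working shown to 5 dp, full precision carried).
H' = −Σ pᵢ ln pᵢ = −((-0.06657) + (-0.06657) + (-0.03887) + (-0.03887) + (-0.03887) + (-0.03887) + (-0.11077) + (-0.03887) + (-0.03887) + (-0.11334) + (-0.03887)) = 0.62936.
With S = 11 species, ln S = 2.39790, so J = 0.62936/2.39790 = 0.26246, i.e. 0.262 to 3 decimal places.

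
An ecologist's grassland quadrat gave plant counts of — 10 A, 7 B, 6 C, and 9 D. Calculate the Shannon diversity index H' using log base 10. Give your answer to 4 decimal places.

Total N = 10+7+6+9 = 32, so the proportions are 0.3125, 0.21875, 0.1875, 0.28125 (working shown to 6 dp, full precision carried).
Each pᵢ log₁₀ pᵢ term: 0.3125×(-0.505150)=-0.157859, 0.21875×(-0.660052)=-0.144386, 0.1875×(-0.726999)=-0.136312, 0.28125×(-0.550907)=-0.154943.
Sum = -0.593501, so H' = 0.5935.

0.5935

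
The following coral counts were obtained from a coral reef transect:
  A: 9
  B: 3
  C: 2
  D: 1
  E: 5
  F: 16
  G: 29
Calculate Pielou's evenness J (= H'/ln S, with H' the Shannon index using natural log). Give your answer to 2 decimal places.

Total N = 9+3+2+1+5+16+29 = 65, so the proportions are 0.1385, 0.0462, 0.0308, 0.0154, 0.0769, 0.2462, 0.4462 (working shown to 4 dp, full precision carried).
H' = −Σ pᵢ ln pᵢ = −((-0.2738) + (-0.1420) + (-0.1071) + (-0.0642) + (-0.1973) + (-0.3451) + (-0.3601)) = 1.4895.
With S = 7 species, ln S = 1.9459, so J = 1.4895/1.9459 = 0.7655, i.e. 0.77 to 2 decimal places.

0.77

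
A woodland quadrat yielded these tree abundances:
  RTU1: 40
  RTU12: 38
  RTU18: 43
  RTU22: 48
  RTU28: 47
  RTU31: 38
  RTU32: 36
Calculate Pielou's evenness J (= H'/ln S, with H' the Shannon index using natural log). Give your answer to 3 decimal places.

0.997

Total N = 40+38+43+48+47+38+36 = 290, so the proportions are 0.13793, 0.13103, 0.14828, 0.16552, 0.16207, 0.13103, 0.12414 (working shown to 5 dp, full precision carried).
H' = −Σ pᵢ ln pᵢ = −((-0.27324) + (-0.26630) + (-0.28301) + (-0.29771) + (-0.29492) + (-0.26630) + (-0.25900)) = 1.94049.
With S = 7 species, ln S = 1.94591, so J = 1.94049/1.94591 = 0.99721, i.e. 0.997 to 3 decimal places.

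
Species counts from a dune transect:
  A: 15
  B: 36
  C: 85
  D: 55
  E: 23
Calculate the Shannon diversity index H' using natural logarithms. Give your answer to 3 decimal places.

Total N = 15+36+85+55+23 = 214, so the proportions are 0.07009, 0.16822, 0.3972, 0.25701, 0.10748 (working shown to 5 dp, full precision carried).
Each pᵢ ln pᵢ term: 0.07009×(-2.65793)=-0.18630, 0.16822×(-1.78246)=-0.29985, 0.3972×(-0.92332)=-0.36674, 0.25701×(-1.35864)=-0.34918, 0.10748×(-2.23048)=-0.23972.
Sum = -1.44181, so H' = 1.442.

1.442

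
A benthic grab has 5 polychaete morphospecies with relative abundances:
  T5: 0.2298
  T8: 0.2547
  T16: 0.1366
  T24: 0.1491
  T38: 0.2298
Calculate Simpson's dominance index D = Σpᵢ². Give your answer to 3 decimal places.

D = 0.2298² + 0.2547² + 0.1366² + 0.1491² + 0.2298² = 0.05281 + 0.06487 + 0.01866 + 0.02223 + 0.05281 = 0.21138 (working shown to 5 dp, full precision carried).
To 3 decimal places, D = 0.211.

0.211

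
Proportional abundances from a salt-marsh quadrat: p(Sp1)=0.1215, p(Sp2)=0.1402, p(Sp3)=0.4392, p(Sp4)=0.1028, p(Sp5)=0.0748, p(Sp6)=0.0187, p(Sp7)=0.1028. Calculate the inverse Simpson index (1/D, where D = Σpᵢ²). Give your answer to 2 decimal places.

D = 0.1215² + 0.1402² + 0.4392² + 0.1028² + 0.0748² + 0.0187² + 0.1028² = 0.014762 + 0.019656 + 0.192897 + 0.010568 + 0.005595 + 0.000350 + 0.010568 = 0.254395 (working shown to 6 dp, full precision carried).
So 1/D = 3.9309, i.e. 3.93 to 2 decimal places.

3.93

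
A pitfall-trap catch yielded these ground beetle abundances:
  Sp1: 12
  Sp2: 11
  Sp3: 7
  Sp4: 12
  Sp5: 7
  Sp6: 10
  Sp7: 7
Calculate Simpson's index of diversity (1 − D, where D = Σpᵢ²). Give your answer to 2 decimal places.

Total N = 12+11+7+12+7+10+7 = 66, so the proportions are 0.1818, 0.1667, 0.1061, 0.1818, 0.1061, 0.1515, 0.1061 (working shown to 4 dp, full precision carried).
D = 0.1818² + 0.1667² + 0.1061² + 0.1818² + 0.1061² + 0.1515² + 0.1061² = 0.0331 + 0.0278 + 0.0112 + 0.0331 + 0.0112 + 0.0230 + 0.0112 = 0.1506.
So 1 − D = 0.8494, i.e. 0.85 to 2 decimal places.

0.85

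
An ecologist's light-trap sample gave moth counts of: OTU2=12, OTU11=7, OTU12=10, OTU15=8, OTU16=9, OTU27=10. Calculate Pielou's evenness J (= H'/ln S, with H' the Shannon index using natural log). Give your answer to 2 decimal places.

Total N = 12+7+10+8+9+10 = 56, so the proportions are 0.2143, 0.125, 0.1786, 0.1429, 0.1607, 0.1786 (working shown to 4 dp, full precision carried).
H' = −Σ pᵢ ln pᵢ = −((-0.3301) + (-0.2599) + (-0.3076) + (-0.2780) + (-0.2938) + (-0.3076)) = 1.7771.
With S = 6 species, ln S = 1.7918, so J = 1.7771/1.7918 = 0.9918, i.e. 0.99 to 2 decimal places.

0.99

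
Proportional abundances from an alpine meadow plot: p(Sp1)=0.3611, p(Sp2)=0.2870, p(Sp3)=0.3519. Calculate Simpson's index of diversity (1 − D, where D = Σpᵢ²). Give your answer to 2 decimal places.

0.66

D = 0.3611² + 0.287² + 0.3519² = 0.1304 + 0.0824 + 0.1238 = 0.3366 (working shown to 4 dp, full precision carried).
So 1 − D = 0.6634, i.e. 0.66 to 2 decimal places.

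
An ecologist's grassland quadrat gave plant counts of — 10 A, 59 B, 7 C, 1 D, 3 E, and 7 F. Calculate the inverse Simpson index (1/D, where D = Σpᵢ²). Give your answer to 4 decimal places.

Total N = 10+59+7+1+3+7 = 87, so the proportions are 0.1149425, 0.6781609, 0.0804598, 0.0114943, 0.0344828, 0.0804598 (working shown to 7 dp, full precision carried).
D = 0.1149425² + 0.6781609² + 0.0804598² + 0.0114943² + 0.0344828² + 0.0804598² = 0.0132118 + 0.4599022 + 0.0064738 + 0.0001321 + 0.0011891 + 0.0064738 = 0.4873827.
So 1/D = 2.051776, i.e. 2.0518 to 4 decimal places.

2.0518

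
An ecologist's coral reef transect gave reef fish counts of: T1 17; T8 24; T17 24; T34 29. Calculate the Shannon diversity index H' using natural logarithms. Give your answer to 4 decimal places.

1.3692

Total N = 17+24+24+29 = 94, so the proportions are 0.180851, 0.255319, 0.255319, 0.308511 (working shown to 6 dp, full precision carried).
Each pᵢ ln pᵢ term: 0.180851×(-1.710081)=-0.309270, 0.255319×(-1.365241)=-0.348572, 0.255319×(-1.365241)=-0.348572, 0.308511×(-1.175999)=-0.362808.
Sum = -1.369223, so H' = 1.3692.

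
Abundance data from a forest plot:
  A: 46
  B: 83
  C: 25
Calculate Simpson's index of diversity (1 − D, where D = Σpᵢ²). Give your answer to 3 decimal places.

0.594

Total N = 46+83+25 = 154, so the proportions are 0.2987, 0.53896, 0.16234 (working shown to 5 dp, full precision carried).
D = 0.2987² + 0.53896² + 0.16234² = 0.08922 + 0.29048 + 0.02635 = 0.40605.
So 1 − D = 0.59395, i.e. 0.594 to 3 decimal places.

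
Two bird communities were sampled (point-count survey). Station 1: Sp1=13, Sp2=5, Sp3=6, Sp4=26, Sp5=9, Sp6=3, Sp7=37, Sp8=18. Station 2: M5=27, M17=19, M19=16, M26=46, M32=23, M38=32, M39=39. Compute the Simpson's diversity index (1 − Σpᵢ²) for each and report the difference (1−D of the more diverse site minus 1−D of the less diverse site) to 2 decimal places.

Station 1: N=117, proportions 0.111111, 0.042735, 0.051282, 0.222222, 0.076923, 0.025641, 0.316239, 0.153846, giving 1−D = 0.803565 (working shown to 6 dp, full precision carried).
Station 2: N=202, proportions 0.133663, 0.094059, 0.079208, 0.227723, 0.113861, 0.158416, 0.193069, giving 1−D = 0.839820.
Difference = |0.803565 − 0.839820| = 0.036255, i.e. 0.04 to 2 decimal places.

0.04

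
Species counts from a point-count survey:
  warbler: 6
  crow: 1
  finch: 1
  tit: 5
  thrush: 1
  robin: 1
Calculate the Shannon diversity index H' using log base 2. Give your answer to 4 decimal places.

2.0989

Total N = 6+1+1+5+1+1 = 15, so the proportions are 0.4, 0.066667, 0.066667, 0.333333, 0.066667, 0.066667 (working shown to 6 dp, full precision carried).
Each pᵢ log₂ pᵢ term: 0.4×(-1.321928)=-0.528771, 0.066667×(-3.906891)=-0.260459, 0.066667×(-3.906891)=-0.260459, 0.333333×(-1.584963)=-0.528321, 0.066667×(-3.906891)=-0.260459, 0.066667×(-3.906891)=-0.260459.
Sum = -2.098930, so H' = 2.0989.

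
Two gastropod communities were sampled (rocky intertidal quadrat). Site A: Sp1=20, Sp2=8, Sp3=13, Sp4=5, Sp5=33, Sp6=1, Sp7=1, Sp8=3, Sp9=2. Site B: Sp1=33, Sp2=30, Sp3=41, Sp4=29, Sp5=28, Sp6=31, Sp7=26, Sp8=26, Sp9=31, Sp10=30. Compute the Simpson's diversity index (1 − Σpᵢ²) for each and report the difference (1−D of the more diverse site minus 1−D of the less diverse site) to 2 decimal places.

0.14

Site A: N=86, proportions 0.2326, 0.093, 0.1512, 0.0581, 0.3837, 0.0116, 0.0116, 0.0349, 0.0233, giving 1−D = 0.7618 (working shown to 4 dp, full precision carried).
Site B: N=305, proportions 0.1082, 0.0984, 0.1344, 0.0951, 0.0918, 0.1016, 0.0852, 0.0852, 0.1016, 0.0984, giving 1−D = 0.8982.
Difference = |0.7618 − 0.8982| = 0.1364, i.e. 0.14 to 2 decimal places.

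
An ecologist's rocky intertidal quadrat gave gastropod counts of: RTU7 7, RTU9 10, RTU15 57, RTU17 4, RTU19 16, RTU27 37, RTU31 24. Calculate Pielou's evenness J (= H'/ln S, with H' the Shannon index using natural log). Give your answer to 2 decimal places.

0.84

Total N = 7+10+57+4+16+37+24 = 155, so the proportions are 0.0452, 0.0645, 0.3677, 0.0258, 0.1032, 0.2387, 0.1548 (working shown to 4 dp, full precision carried).
H' = −Σ pᵢ ln pᵢ = −((-0.1399) + (-0.1768) + (-0.3679) + (-0.0944) + (-0.2344) + (-0.3420) + (-0.2888)) = 1.6442.
With S = 7 species, ln S = 1.9459, so J = 1.6442/1.9459 = 0.8449, i.e. 0.84 to 2 decimal places.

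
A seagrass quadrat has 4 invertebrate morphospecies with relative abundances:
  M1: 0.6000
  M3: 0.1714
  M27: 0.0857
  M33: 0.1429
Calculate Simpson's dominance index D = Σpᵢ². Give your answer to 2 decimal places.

0.42

D = 0.6² + 0.1714² + 0.0857² + 0.1429² = 0.3600 + 0.0294 + 0.0073 + 0.0204 = 0.4171 (working shown to 4 dp, full precision carried).
To 2 decimal places, D = 0.42.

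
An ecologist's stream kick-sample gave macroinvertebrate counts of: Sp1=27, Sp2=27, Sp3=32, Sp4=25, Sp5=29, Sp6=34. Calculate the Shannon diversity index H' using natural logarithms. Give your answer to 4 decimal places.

Total N = 27+27+32+25+29+34 = 174, so the proportions are 0.155172, 0.155172, 0.183908, 0.143678, 0.166667, 0.195402 (working shown to 6 dp, full precision carried).
Each pᵢ ln pᵢ term: 0.155172×(-1.863218)=-0.289120, 0.155172×(-1.863218)=-0.289120, 0.183908×(-1.693319)=-0.311415, 0.143678×(-1.940179)=-0.278761, 0.166667×(-1.791759)=-0.298627, 0.195402×(-1.632695)=-0.319032.
Sum = -1.786076, so H' = 1.7861.

1.7861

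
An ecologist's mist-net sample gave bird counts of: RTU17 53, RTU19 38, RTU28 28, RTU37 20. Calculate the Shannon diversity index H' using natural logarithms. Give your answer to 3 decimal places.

Total N = 53+38+28+20 = 139, so the proportions are 0.38129, 0.27338, 0.20144, 0.14388 (working shown to 5 dp, full precision carried).
Each pᵢ ln pᵢ term: 0.38129×(-0.96418)=-0.36764, 0.27338×(-1.29689)=-0.35454, 0.20144×(-1.60227)=-0.32276, 0.14388×(-1.93874)=-0.27896.
Sum = -1.32390, so H' = 1.324.

1.324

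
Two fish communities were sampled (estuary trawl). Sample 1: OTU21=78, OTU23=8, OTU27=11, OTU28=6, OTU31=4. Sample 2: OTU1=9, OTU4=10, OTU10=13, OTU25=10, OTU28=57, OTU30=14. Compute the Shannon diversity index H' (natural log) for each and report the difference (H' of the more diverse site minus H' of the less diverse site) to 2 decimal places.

Sample 1: N=107, proportions 0.729, 0.0748, 0.1028, 0.0561, 0.0374, giving H' = 0.9426 (working shown to 4 dp, full precision carried).
Sample 2: N=113, proportions 0.0796, 0.0885, 0.115, 0.0885, 0.5044, 0.1239, giving H' = 1.4834.
Difference = |0.9426 − 1.4834| = 0.5408, i.e. 0.54 to 2 decimal places.

0.54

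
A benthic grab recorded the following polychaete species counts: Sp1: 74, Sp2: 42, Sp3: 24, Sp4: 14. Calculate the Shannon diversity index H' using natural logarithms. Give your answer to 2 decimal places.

1.21

Total N = 74+42+24+14 = 154, so the proportions are 0.4805, 0.2727, 0.1558, 0.0909 (working shown to 4 dp, full precision carried).
Each pᵢ ln pᵢ term: 0.4805×(-0.7329)=-0.3522, 0.2727×(-1.2993)=-0.3543, 0.1558×(-1.8589)=-0.2897, 0.0909×(-2.3979)=-0.2180.
Sum = -1.2142, so H' = 1.21.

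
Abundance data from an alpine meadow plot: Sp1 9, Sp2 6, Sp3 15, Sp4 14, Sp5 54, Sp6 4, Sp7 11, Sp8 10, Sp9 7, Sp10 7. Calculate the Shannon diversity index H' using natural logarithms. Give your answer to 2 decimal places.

1.96

Total N = 9+6+15+14+54+4+11+10+7+7 = 137, so the proportions are 0.0657, 0.0438, 0.1095, 0.1022, 0.3942, 0.0292, 0.0803, 0.073, 0.0511, 0.0511 (working shown to 4 dp, full precision carried).
Each pᵢ ln pᵢ term: 0.0657×(-2.7228)=-0.1789, 0.0438×(-3.1282)=-0.1370, 0.1095×(-2.2119)=-0.2422, 0.1022×(-2.2809)=-0.2331, 0.3942×(-0.9310)=-0.3670, 0.0292×(-3.5337)=-0.1032, 0.0803×(-2.5221)=-0.2025, 0.073×(-2.6174)=-0.1911, 0.0511×(-2.9741)=-0.1520, 0.0511×(-2.9741)=-0.1520.
Sum = -1.9587, so H' = 1.96.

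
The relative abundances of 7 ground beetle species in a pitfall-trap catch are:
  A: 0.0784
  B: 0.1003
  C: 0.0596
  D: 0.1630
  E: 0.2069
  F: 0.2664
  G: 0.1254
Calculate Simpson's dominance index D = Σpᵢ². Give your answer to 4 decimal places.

D = 0.0784² + 0.1003² + 0.0596² + 0.163² + 0.2069² + 0.2664² + 0.1254² = 0.006147 + 0.010060 + 0.003552 + 0.026569 + 0.042808 + 0.070969 + 0.015725 = 0.175830 (working shown to 6 dp, full precision carried).
To 4 decimal places, D = 0.1758.

0.1758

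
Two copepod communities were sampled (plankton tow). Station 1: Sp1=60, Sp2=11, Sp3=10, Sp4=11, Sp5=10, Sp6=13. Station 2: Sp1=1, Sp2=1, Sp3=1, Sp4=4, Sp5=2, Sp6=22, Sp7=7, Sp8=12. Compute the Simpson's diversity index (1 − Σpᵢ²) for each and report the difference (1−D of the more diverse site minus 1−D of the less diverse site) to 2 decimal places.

0.04

Station 1: N=115, proportions 0.5217, 0.0957, 0.087, 0.0957, 0.087, 0.113, giving 1−D = 0.6816 (working shown to 4 dp, full precision carried).
Station 2: N=50, proportions 0.02, 0.02, 0.02, 0.08, 0.04, 0.44, 0.14, 0.24, giving 1−D = 0.7200.
Difference = |0.6816 − 0.7200| = 0.0384, i.e. 0.04 to 2 decimal places.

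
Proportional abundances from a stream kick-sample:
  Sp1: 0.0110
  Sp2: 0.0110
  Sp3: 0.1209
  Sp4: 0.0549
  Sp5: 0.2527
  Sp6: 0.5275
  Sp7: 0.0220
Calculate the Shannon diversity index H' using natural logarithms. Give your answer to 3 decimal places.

1.283

Each pᵢ ln pᵢ term (working shown to 5 dp, full precision carried): 0.011×(-4.50986)=-0.04961, 0.011×(-4.50986)=-0.04961, 0.1209×(-2.11279)=-0.25544, 0.0549×(-2.90224)=-0.15933, 0.2527×(-1.37555)=-0.34760, 0.5275×(-0.63961)=-0.33739, 0.022×(-3.81671)=-0.08397.
Sum = -1.28295, so H' = 1.283.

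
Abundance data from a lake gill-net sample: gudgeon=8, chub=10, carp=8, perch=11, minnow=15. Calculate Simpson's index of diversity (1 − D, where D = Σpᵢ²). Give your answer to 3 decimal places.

0.788

Total N = 8+10+8+11+15 = 52, so the proportions are 0.15385, 0.19231, 0.15385, 0.21154, 0.28846 (working shown to 5 dp, full precision carried).
D = 0.15385² + 0.19231² + 0.15385² + 0.21154² + 0.28846² = 0.02367 + 0.03698 + 0.02367 + 0.04475 + 0.08321 = 0.21228.
So 1 − D = 0.78772, i.e. 0.788 to 3 decimal places.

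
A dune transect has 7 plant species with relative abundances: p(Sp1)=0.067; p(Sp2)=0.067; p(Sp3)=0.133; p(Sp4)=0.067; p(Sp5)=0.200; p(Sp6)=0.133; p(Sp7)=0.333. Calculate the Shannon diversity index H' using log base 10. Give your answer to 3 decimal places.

Each pᵢ log₁₀ pᵢ term (working shown to 5 dp, full precision carried): 0.067×(-1.17393)=-0.07865, 0.067×(-1.17393)=-0.07865, 0.133×(-0.87615)=-0.11653, 0.067×(-1.17393)=-0.07865, 0.2×(-0.69897)=-0.13979, 0.133×(-0.87615)=-0.11653, 0.333×(-0.47756)=-0.15903.
Sum = -0.76783, so H' = 0.768.

0.768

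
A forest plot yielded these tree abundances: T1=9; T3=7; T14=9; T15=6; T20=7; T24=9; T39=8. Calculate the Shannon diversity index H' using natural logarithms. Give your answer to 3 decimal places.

1.935

Total N = 9+7+9+6+7+9+8 = 55, so the proportions are 0.16364, 0.12727, 0.16364, 0.10909, 0.12727, 0.16364, 0.14545 (working shown to 5 dp, full precision carried).
Each pᵢ ln pᵢ term: 0.16364×(-1.81011)=-0.29620, 0.12727×(-2.06142)=-0.26236, 0.16364×(-1.81011)=-0.29620, 0.10909×(-2.21557)=-0.24170, 0.12727×(-2.06142)=-0.26236, 0.16364×(-1.81011)=-0.29620, 0.14545×(-1.92789)=-0.28042.
Sum = -1.93544, so H' = 1.935.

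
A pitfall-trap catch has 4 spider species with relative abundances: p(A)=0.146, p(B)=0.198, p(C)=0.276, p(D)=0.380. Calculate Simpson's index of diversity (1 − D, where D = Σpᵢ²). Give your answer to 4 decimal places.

0.7189

D = 0.146² + 0.198² + 0.276² + 0.38² = 0.021316 + 0.039204 + 0.076176 + 0.144400 = 0.281096 (working shown to 6 dp, full precision carried).
So 1 − D = 0.718904, i.e. 0.7189 to 4 decimal places.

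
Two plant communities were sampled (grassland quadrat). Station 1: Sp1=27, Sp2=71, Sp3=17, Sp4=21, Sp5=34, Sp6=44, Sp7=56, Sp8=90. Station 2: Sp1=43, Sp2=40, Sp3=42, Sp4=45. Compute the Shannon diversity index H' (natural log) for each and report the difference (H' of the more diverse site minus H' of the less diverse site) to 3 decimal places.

0.555

Station 1: N=360, proportions 0.075, 0.197222, 0.047222, 0.058333, 0.094444, 0.122222, 0.155556, 0.25, giving H' = 1.940158 (working shown to 6 dp, full precision carried).
Station 2: N=170, proportions 0.252941, 0.235294, 0.247059, 0.264706, giving H' = 1.385394.
Difference = |1.940158 − 1.385394| = 0.554764, i.e. 0.555 to 3 decimal places.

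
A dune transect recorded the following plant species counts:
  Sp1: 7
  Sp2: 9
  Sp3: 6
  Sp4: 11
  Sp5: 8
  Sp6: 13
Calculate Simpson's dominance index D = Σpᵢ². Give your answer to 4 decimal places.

0.1783

Total N = 7+9+6+11+8+13 = 54, so the proportions are 0.12963, 0.166667, 0.111111, 0.203704, 0.148148, 0.240741 (working shown to 6 dp, full precision carried).
D = 0.12963² + 0.166667² + 0.111111² + 0.203704² + 0.148148² + 0.240741² = 0.016804 + 0.027778 + 0.012346 + 0.041495 + 0.021948 + 0.057956 = 0.178326.
To 4 decimal places, D = 0.1783.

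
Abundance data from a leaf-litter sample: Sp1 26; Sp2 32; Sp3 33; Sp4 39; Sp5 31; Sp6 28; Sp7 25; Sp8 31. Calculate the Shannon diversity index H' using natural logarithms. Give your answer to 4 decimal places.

2.0704

Total N = 26+32+33+39+31+28+25+31 = 245, so the proportions are 0.106122, 0.130612, 0.134694, 0.159184, 0.126531, 0.114286, 0.102041, 0.126531 (working shown to 6 dp, full precision carried).
Each pᵢ ln pᵢ term: 0.106122×(-2.243162)=-0.238050, 0.130612×(-2.035522)=-0.265864, 0.134694×(-2.004751)=-0.270028, 0.159184×(-1.837697)=-0.292531, 0.126531×(-2.067271)=-0.261573, 0.114286×(-2.169054)=-0.247892, 0.102041×(-2.282382)=-0.232896, 0.126531×(-2.067271)=-0.261573.
Sum = -2.070407, so H' = 2.0704.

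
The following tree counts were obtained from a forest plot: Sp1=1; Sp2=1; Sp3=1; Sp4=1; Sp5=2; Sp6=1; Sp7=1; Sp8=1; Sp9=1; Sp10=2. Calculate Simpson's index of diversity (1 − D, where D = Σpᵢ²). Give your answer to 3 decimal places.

Total N = 1+1+1+1+2+1+1+1+1+2 = 12, so the proportions are 0.08333, 0.08333, 0.08333, 0.08333, 0.16667, 0.08333, 0.08333, 0.08333, 0.08333, 0.16667 (working shown to 5 dp, full precision carried).
D = 0.08333² + 0.08333² + 0.08333² + 0.08333² + 0.16667² + 0.08333² + 0.08333² + 0.08333² + 0.08333² + 0.16667² = 0.00694 + 0.00694 + 0.00694 + 0.00694 + 0.02778 + 0.00694 + 0.00694 + 0.00694 + 0.00694 + 0.02778 = 0.11111.
So 1 − D = 0.88889, i.e. 0.889 to 3 decimal places.

0.889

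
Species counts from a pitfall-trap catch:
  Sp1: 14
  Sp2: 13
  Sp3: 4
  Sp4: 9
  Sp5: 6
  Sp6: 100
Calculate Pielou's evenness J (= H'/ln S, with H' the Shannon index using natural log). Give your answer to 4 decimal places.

Total N = 14+13+4+9+6+100 = 146, so the proportions are 0.09589, 0.089041, 0.027397, 0.061644, 0.041096, 0.684932 (working shown to 6 dp, full precision carried).
H' = −Σ pᵢ ln pᵢ = −((-0.224820) + (-0.215360) + (-0.098557) + (-0.171763) + (-0.131172) + (-0.259203)) = 1.100874.
With S = 6 species, ln S = 1.791759, so J = 1.100874/1.791759 = 0.614410, i.e. 0.6144 to 4 decimal places.

0.6144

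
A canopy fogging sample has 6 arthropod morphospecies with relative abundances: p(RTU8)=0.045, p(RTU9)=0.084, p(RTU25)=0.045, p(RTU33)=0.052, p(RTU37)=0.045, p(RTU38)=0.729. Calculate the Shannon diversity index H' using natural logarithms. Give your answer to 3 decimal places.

Each pᵢ ln pᵢ term (working shown to 5 dp, full precision carried): 0.045×(-3.10109)=-0.13955, 0.084×(-2.47694)=-0.20806, 0.045×(-3.10109)=-0.13955, 0.052×(-2.95651)=-0.15374, 0.045×(-3.10109)=-0.13955, 0.729×(-0.31608)=-0.23042.
Sum = -1.01087, so H' = 1.011.

1.011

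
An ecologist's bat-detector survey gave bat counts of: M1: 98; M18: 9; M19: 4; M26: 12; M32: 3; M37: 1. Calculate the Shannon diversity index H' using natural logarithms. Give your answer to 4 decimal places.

Total N = 98+9+4+12+3+1 = 127, so the proportions are 0.771654, 0.070866, 0.031496, 0.094488, 0.023622, 0.007874 (working shown to 6 dp, full precision carried).
Each pᵢ ln pᵢ term: 0.771654×(-0.259220)=-0.200028, 0.070866×(-2.646963)=-0.187580, 0.031496×(-3.457893)=-0.108910, 0.094488×(-2.359280)=-0.222924, 0.023622×(-3.745575)=-0.088478, 0.007874×(-4.844187)=-0.038143.
Sum = -0.846063, so H' = 0.8461.

0.8461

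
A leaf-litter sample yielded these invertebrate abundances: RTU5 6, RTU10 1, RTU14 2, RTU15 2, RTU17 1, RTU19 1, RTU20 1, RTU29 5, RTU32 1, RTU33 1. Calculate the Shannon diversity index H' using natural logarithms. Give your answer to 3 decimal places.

Total N = 6+1+2+2+1+1+1+5+1+1 = 21, so the proportions are 0.28571, 0.04762, 0.09524, 0.09524, 0.04762, 0.04762, 0.04762, 0.2381, 0.04762, 0.04762 (working shown to 5 dp, full precision carried).
Each pᵢ ln pᵢ term: 0.28571×(-1.25276)=-0.35793, 0.04762×(-3.04452)=-0.14498, 0.09524×(-2.35138)=-0.22394, 0.09524×(-2.35138)=-0.22394, 0.04762×(-3.04452)=-0.14498, 0.04762×(-3.04452)=-0.14498, 0.04762×(-3.04452)=-0.14498, 0.2381×(-1.43508)=-0.34169, 0.04762×(-3.04452)=-0.14498, 0.04762×(-3.04452)=-0.14498.
Sum = -2.01736, so H' = 2.017.

2.017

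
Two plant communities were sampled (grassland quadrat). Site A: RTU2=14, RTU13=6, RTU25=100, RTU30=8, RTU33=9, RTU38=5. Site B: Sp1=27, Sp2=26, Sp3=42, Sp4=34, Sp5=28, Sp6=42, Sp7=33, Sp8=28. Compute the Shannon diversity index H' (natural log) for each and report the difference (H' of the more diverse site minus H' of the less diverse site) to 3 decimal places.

0.999

Site A: N=142, proportions 0.09859, 0.04225, 0.70423, 0.05634, 0.06338, 0.03521, giving H' = 1.06377 (working shown to 5 dp, full precision carried).
Site B: N=260, proportions 0.10385, 0.1, 0.16154, 0.13077, 0.10769, 0.16154, 0.12692, 0.10769, giving H' = 2.06242.
Difference = |1.06377 − 2.06242| = 0.99865, i.e. 0.999 to 3 decimal places.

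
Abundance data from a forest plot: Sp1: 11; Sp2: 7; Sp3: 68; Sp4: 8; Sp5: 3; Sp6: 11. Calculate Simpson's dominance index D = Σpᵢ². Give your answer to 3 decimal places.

Total N = 11+7+68+8+3+11 = 108, so the proportions are 0.10185, 0.06481, 0.62963, 0.07407, 0.02778, 0.10185 (working shown to 5 dp, full precision carried).
D = 0.10185² + 0.06481² + 0.62963² + 0.07407² + 0.02778² + 0.10185² = 0.01037 + 0.00420 + 0.39643 + 0.00549 + 0.00077 + 0.01037 = 0.42764.
To 3 decimal places, D = 0.428.

0.428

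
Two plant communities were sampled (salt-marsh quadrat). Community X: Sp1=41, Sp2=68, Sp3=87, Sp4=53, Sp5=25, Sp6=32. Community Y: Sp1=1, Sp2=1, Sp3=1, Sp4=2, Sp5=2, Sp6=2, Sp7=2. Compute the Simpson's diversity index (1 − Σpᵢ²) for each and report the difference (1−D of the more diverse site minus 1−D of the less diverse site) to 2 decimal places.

0.04

Community X: N=306, proportions 0.134, 0.2222, 0.2843, 0.1732, 0.0817, 0.1046, giving 1−D = 0.8042 (working shown to 4 dp, full precision carried).
Community Y: N=11, proportions 0.0909, 0.0909, 0.0909, 0.1818, 0.1818, 0.1818, 0.1818, giving 1−D = 0.8430.
Difference = |0.8042 − 0.8430| = 0.0388, i.e. 0.04 to 2 decimal places.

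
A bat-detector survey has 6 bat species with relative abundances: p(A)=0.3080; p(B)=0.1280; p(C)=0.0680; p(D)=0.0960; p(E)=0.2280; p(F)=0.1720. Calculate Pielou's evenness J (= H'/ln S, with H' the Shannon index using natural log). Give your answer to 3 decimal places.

H' = −Σ pᵢ ln pᵢ = −((-0.36272) + (-0.26313) + (-0.18280) + (-0.22497) + (-0.33708) + (-0.30276)) = 1.67346 (working shown to 5 dp, full precision carried).
With S = 6 species, ln S = 1.79176, so J = 1.67346/1.79176 = 0.93398, i.e. 0.934 to 3 decimal places.

0.934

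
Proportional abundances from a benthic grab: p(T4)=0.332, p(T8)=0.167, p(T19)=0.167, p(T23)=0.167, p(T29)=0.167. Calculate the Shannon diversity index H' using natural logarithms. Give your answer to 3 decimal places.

Each pᵢ ln pᵢ term (working shown to 5 dp, full precision carried): 0.332×(-1.10262)=-0.36607, 0.167×(-1.78976)=-0.29889, 0.167×(-1.78976)=-0.29889, 0.167×(-1.78976)=-0.29889, 0.167×(-1.78976)=-0.29889.
Sum = -1.56163, so H' = 1.562.

1.562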